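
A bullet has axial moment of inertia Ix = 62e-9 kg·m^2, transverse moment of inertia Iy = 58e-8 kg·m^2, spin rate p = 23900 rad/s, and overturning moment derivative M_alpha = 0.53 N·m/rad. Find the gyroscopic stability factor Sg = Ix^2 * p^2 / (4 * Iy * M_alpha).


Sg = Ix^2 * p^2 / (4 * Iy * M_alpha) = (62e-9)^2 * 23900^2 / (4 * 58e-8 * 0.53) = 1.786

1.786


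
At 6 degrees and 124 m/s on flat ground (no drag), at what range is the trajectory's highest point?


R = v0^2*sin(2*theta)/g = 124^2*sin(2*6°)/9.81 = 325.877 m
apex_dist = R/2 = 325.877/2 = 162.9 m

162.9 m


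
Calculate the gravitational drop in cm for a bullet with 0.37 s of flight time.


drop = 0.5*g*t^2 = 0.5*9.81*0.37^2 = 0.671494 m ≈ 67.15 cm

67.15 cm


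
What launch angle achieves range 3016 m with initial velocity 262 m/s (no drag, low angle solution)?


sin(2*theta) = R*g/v0^2 = 3016*9.81/262^2 = 0.43102, theta = arcsin(0.43102)/2 = 12.77°

12.77 degrees


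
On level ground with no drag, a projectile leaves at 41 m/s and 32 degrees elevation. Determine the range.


R = v0^2 * sin(2*theta) / g = 41^2 * sin(2*32°) / 9.81 = 154 m

154 m


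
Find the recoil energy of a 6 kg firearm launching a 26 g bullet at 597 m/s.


v_r = m_p*v_p/m_gun = 0.026*597/6 = 2.587 m/s, E_r = 0.5*m_gun*v_r^2 = 0.5*6*2.587^2 = 20.08 J

20.08 J


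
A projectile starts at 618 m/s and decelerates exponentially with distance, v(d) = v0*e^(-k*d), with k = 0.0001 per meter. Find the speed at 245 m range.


v = v0*exp(-k*d) = 618*exp(-0.0001*245) = 603 m/s

603 m/s


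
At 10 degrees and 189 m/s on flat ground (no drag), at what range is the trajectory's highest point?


R = v0^2*sin(2*theta)/g = 189^2*sin(2*10°)/9.81 = 1245.39 m
apex_dist = R/2 = 1245.39/2 = 622.7 m

622.7 m


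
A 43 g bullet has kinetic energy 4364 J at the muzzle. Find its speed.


v = sqrt(2*E/m) = sqrt(2*4364/0.043) = 450.5 m/s

450.5 m/s


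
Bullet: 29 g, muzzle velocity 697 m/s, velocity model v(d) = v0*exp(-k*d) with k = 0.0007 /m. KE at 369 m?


v = v0*exp(-k*d) = 697*exp(-0.0007*369) = 538.337 m/s
E = 0.5*m*v^2 = 0.5*0.029*538.337^2 = 4202 J

4202 J


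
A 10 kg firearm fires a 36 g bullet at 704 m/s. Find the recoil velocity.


v_recoil = m_p * v_p / m_gun = 0.036 * 704 / 10 = 2.534 m/s

2.534 m/s


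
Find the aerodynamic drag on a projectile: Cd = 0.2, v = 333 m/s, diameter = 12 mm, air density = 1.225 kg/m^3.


A = pi*(d/2)^2 = pi*(12/2000)^2 = 1.13097e-04 m^2
Fd = 0.5*Cd*rho*A*v^2 = 0.5*0.2*1.225*1.13097e-04*333^2 = 1.536 N

1.536 N


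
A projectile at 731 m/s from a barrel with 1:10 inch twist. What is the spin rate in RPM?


twist_m = 10*0.0254 = 0.254 m
spin = v/twist = 731/0.254 = 2877.953 rev/s
RPM = spin*60 = 2877.953*60 ≈ 172677 RPM

172677 RPM


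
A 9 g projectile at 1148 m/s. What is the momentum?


p = m*v = 0.009*1148 = 10.33 kg·m/s

10.33 kg·m/s


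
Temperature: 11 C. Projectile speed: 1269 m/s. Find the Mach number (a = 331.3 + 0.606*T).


a = 331.3 + 0.606*(11) = 337.966 m/s
M = v/a = 1269/337.966 = 3.755

3.755


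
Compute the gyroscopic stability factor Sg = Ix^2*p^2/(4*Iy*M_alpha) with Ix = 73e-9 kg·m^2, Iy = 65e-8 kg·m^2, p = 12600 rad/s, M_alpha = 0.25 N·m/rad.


Sg = Ix^2 * p^2 / (4 * Iy * M_alpha) = (73e-9)^2 * 12600^2 / (4 * 65e-8 * 0.25) = 1.302

1.302


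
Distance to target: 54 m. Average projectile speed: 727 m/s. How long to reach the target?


t = d/v = 54/727 = 0.07428 s

0.07428 s


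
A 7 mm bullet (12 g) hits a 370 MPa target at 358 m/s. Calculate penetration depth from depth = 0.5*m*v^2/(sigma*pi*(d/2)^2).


A = pi*(d/2)^2 = pi*(7/2)^2 = 38.4845 mm^2
E = 0.5*m*v^2 = 0.5*0.012*358^2 = 768.984 J
depth = E/(sigma*A) = 768.984 J / (370 MPa * 38.4845 mm^2) = 768.984/(370 * 38.4845) m = 0.0540045 m ≈ 54 mm

54 mm


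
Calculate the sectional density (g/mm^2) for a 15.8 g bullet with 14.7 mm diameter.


SD = m/d^2 = 15.8/14.7^2 = 0.07312 g/mm^2

0.07312 g/mm^2


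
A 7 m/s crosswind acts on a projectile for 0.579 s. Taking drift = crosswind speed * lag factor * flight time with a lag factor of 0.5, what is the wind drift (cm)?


drift = v_wind * lag * t = 7 * 0.5 * 0.579 = 2.0265 m ≈ 202.7 cm

202.7 cm


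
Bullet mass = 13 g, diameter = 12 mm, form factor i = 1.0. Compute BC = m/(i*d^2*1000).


BC = m/(i*d^2*1000) = 13/(1.0 * 12^2 * 1000) = 9.028e-05

9.028e-05


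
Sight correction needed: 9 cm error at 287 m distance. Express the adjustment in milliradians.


1 mrad subtends 1 cm per 10 m of range, so adj = error_cm / (dist_m / 10) = 9 / (287/10) = 0.3136 mrad

0.3136 mrad


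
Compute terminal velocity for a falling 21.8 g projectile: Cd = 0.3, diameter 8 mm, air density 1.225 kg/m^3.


A = pi*(d/2)^2 = pi*(8/2000)^2 = 5.02655e-05 m^2
vt = sqrt(2mg/(Cd*rho*A)) = sqrt(2*0.0218*9.81/(0.3 * 1.225 * 5.02655e-05)) = 152.2 m/s

152.2 m/s


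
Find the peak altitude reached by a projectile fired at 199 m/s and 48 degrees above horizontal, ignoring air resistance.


H = (v0*sin(theta))^2 / (2g) = (199*sin(48°))^2 / (2*9.81) = 1115 m

1115 m


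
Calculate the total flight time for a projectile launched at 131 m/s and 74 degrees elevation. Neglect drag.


T = 2*v0*sin(theta)/g = 2*131*sin(74°)/9.81 = 25.67 s

25.67 s


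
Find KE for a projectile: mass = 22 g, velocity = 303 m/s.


E = 0.5*m*v^2 = 0.5*0.022*303^2 = 1010 J

1010 J


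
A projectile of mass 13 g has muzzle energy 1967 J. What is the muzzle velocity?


v = sqrt(2*E/m) = sqrt(2*1967/0.013) = 550.1 m/s

550.1 m/s


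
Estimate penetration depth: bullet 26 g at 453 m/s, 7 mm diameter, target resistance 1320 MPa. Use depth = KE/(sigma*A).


A = pi*(d/2)^2 = pi*(7/2)^2 = 38.4845 mm^2
E = 0.5*m*v^2 = 0.5*0.026*453^2 = 2667.72 J
depth = E/(sigma*A) = 2667.72 J / (1320 MPa * 38.4845 mm^2) = 2667.72/(1320 * 38.4845) m = 0.0525146 m ≈ 52.51 mm

52.51 mm


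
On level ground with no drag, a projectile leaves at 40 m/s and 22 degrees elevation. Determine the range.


R = v0^2 * sin(2*theta) / g = 40^2 * sin(2*22°) / 9.81 = 113.3 m

113.3 m


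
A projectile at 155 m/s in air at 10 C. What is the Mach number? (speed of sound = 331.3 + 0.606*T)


a = 331.3 + 0.606*(10) = 337.36 m/s
M = v/a = 155/337.36 = 0.4594

0.4594


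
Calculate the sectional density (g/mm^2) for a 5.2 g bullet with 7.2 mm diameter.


SD = m/d^2 = 5.2/7.2^2 = 0.1003 g/mm^2

0.1003 g/mm^2


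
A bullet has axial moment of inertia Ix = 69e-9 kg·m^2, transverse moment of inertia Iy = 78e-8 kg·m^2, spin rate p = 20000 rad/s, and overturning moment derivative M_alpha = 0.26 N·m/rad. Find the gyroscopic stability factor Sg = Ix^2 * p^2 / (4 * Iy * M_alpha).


Sg = Ix^2 * p^2 / (4 * Iy * M_alpha) = (69e-9)^2 * 20000^2 / (4 * 78e-8 * 0.26) = 2.348

2.348


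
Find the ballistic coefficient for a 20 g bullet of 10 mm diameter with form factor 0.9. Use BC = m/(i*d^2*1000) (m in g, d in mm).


BC = m/(i*d^2*1000) = 20/(0.9 * 10^2 * 1000) = 0.0002222

0.0002222


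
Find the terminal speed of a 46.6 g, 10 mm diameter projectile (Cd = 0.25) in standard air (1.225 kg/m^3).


A = pi*(d/2)^2 = pi*(10/2000)^2 = 7.85398e-05 m^2
vt = sqrt(2mg/(Cd*rho*A)) = sqrt(2*0.0466*9.81/(0.25 * 1.225 * 7.85398e-05)) = 195 m/s

195 m/s


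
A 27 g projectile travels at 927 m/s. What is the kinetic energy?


E = 0.5*m*v^2 = 0.5*0.027*927^2 = 11601 J

11601 J


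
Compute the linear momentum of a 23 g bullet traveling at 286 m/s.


p = m*v = 0.023*286 = 6.578 kg·m/s

6.578 kg·m/s


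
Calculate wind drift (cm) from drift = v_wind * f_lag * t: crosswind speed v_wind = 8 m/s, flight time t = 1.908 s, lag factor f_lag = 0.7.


drift = v_wind * lag * t = 8 * 0.7 * 1.908 = 10.6848 m ≈ 1068 cm

1068 cm


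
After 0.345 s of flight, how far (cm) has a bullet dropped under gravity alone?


drop = 0.5*g*t^2 = 0.5*9.81*0.345^2 = 0.583818 m ≈ 58.38 cm

58.38 cm


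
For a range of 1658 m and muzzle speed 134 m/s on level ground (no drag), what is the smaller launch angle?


sin(2*theta) = R*g/v0^2 = 1658*9.81/134^2 = 0.905824, theta = arcsin(0.905824)/2 = 32.47°

32.47 degrees


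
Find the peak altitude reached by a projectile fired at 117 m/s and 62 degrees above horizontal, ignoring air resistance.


H = (v0*sin(theta))^2 / (2g) = (117*sin(62°))^2 / (2*9.81) = 543.9 m

543.9 m


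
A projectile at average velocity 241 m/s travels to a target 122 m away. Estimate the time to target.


t = d/v = 122/241 = 0.5062 s

0.5062 s


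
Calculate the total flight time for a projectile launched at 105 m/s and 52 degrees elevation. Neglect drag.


T = 2*v0*sin(theta)/g = 2*105*sin(52°)/9.81 = 16.87 s

16.87 s


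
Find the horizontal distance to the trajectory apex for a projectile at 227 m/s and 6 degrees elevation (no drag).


R = v0^2*sin(2*theta)/g = 227^2*sin(2*6°)/9.81 = 1092.1 m
apex_dist = R/2 = 1092.1/2 = 546 m

546 m


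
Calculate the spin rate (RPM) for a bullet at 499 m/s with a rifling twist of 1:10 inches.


twist_m = 10*0.0254 = 0.254 m
spin = v/twist = 499/0.254 = 1964.567 rev/s
RPM = spin*60 = 1964.567*60 ≈ 117874 RPM

117874 RPM


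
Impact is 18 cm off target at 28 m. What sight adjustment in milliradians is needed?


1 mrad subtends 1 cm per 10 m of range, so adj = error_cm / (dist_m / 10) = 18 / (28/10) = 6.429 mrad

6.429 mrad


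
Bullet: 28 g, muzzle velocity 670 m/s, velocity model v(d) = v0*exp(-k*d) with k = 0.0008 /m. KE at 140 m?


v = v0*exp(-k*d) = 670*exp(-0.0008*140) = 599.01 m/s
E = 0.5*m*v^2 = 0.5*0.028*599.01^2 = 5023 J

5023 J


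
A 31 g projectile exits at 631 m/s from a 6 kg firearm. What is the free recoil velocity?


v_recoil = m_p * v_p / m_gun = 0.031 * 631 / 6 = 3.26 m/s

3.26 m/s


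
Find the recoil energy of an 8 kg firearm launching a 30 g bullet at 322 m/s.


v_r = m_p*v_p/m_gun = 0.03*322/8 = 1.2075 m/s, E_r = 0.5*m_gun*v_r^2 = 0.5*8*1.2075^2 = 5.832 J

5.832 J


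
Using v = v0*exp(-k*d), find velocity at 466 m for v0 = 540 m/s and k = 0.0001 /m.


v = v0*exp(-k*d) = 540*exp(-0.0001*466) = 515.4 m/s

515.4 m/s


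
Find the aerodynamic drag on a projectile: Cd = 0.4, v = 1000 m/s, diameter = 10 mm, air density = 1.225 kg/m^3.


A = pi*(d/2)^2 = pi*(10/2000)^2 = 7.85398e-05 m^2
Fd = 0.5*Cd*rho*A*v^2 = 0.5*0.4*1.225*7.85398e-05*1000^2 = 19.24 N

19.24 N


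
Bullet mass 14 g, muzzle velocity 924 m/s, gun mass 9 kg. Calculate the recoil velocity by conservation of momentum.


v_recoil = m_p * v_p / m_gun = 0.014 * 924 / 9 = 1.437 m/s

1.437 m/s


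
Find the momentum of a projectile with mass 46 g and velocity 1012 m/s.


p = m*v = 0.046*1012 = 46.55 kg·m/s

46.55 kg·m/s


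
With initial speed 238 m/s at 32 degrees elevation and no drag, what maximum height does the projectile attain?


H = (v0*sin(theta))^2 / (2g) = (238*sin(32°))^2 / (2*9.81) = 810.7 m

810.7 m


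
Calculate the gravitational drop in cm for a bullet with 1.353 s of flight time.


drop = 0.5*g*t^2 = 0.5*9.81*1.353^2 = 8.97914 m ≈ 897.9 cm

897.9 cm


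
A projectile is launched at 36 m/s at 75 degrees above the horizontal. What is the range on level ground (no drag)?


R = v0^2 * sin(2*theta) / g = 36^2 * sin(2*75°) / 9.81 = 66.06 m

66.06 m


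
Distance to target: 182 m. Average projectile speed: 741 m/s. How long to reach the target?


t = d/v = 182/741 = 0.2456 s

0.2456 s


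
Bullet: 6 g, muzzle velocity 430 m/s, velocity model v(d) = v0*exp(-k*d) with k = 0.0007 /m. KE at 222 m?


v = v0*exp(-k*d) = 430*exp(-0.0007*222) = 368.111 m/s
E = 0.5*m*v^2 = 0.5*0.006*368.111^2 = 406.5 J

406.5 J


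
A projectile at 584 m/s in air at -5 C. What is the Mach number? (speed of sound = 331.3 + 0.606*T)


a = 331.3 + 0.606*(-5) = 328.27 m/s
M = v/a = 584/328.27 = 1.779

1.779


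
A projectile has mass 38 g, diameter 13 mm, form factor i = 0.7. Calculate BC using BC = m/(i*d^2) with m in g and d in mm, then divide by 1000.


BC = m/(i*d^2*1000) = 38/(0.7 * 13^2 * 1000) = 0.0003212

0.0003212


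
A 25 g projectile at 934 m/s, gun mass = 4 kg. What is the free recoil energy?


v_r = m_p*v_p/m_gun = 0.025*934/4 = 5.8375 m/s, E_r = 0.5*m_gun*v_r^2 = 0.5*4*5.8375^2 = 68.15 J

68.15 J


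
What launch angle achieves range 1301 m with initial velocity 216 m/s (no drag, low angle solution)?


sin(2*theta) = R*g/v0^2 = 1301*9.81/216^2 = 0.273551, theta = arcsin(0.273551)/2 = 7.938°

7.938 degrees


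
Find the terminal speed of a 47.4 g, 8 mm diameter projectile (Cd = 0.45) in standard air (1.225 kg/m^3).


A = pi*(d/2)^2 = pi*(8/2000)^2 = 5.02655e-05 m^2
vt = sqrt(2mg/(Cd*rho*A)) = sqrt(2*0.0474*9.81/(0.45 * 1.225 * 5.02655e-05)) = 183.2 m/s

183.2 m/s


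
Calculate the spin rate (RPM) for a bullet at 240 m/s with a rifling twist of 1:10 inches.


twist_m = 10*0.0254 = 0.254 m
spin = v/twist = 240/0.254 = 944.8819 rev/s
RPM = spin*60 = 944.8819*60 ≈ 56693 RPM

56693 RPM


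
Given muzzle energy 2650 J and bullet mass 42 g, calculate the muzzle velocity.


v = sqrt(2*E/m) = sqrt(2*2650/0.042) = 355.2 m/s

355.2 m/s


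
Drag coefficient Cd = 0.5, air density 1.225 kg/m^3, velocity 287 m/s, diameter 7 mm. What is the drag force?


A = pi*(d/2)^2 = pi*(7/2000)^2 = 3.84845e-05 m^2
Fd = 0.5*Cd*rho*A*v^2 = 0.5*0.5*1.225*3.84845e-05*287^2 = 0.9708 N

0.9708 N


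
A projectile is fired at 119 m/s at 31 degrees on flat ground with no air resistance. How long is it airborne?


T = 2*v0*sin(theta)/g = 2*119*sin(31°)/9.81 = 12.5 s

12.5 s


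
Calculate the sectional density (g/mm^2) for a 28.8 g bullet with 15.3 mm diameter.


SD = m/d^2 = 28.8/15.3^2 = 0.123 g/mm^2

0.123 g/mm^2


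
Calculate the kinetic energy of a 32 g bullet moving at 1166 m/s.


E = 0.5*m*v^2 = 0.5*0.032*1166^2 = 21753 J

21753 J


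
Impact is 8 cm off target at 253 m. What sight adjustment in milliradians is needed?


1 mrad subtends 1 cm per 10 m of range, so adj = error_cm / (dist_m / 10) = 8 / (253/10) = 0.3162 mrad

0.3162 mrad


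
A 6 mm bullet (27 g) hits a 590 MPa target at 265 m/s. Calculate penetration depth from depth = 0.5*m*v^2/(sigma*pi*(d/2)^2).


A = pi*(d/2)^2 = pi*(6/2)^2 = 28.2743 mm^2
E = 0.5*m*v^2 = 0.5*0.027*265^2 = 948.038 J
depth = E/(sigma*A) = 948.038 J / (590 MPa * 28.2743 mm^2) = 948.038/(590 * 28.2743) m = 0.0568305 m ≈ 56.83 mm

56.83 mm


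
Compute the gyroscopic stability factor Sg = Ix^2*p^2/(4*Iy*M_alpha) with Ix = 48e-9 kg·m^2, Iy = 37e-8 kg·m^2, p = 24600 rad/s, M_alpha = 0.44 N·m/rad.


Sg = Ix^2 * p^2 / (4 * Iy * M_alpha) = (48e-9)^2 * 24600^2 / (4 * 37e-8 * 0.44) = 2.141

2.141


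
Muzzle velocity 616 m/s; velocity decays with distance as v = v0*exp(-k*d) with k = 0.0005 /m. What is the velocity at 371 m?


v = v0*exp(-k*d) = 616*exp(-0.0005*371) = 511.7 m/s

511.7 m/s


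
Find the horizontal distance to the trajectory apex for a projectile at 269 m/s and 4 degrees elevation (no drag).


R = v0^2*sin(2*theta)/g = 269^2*sin(2*4°)/9.81 = 1026.58 m
apex_dist = R/2 = 1026.58/2 = 513.3 m

513.3 m


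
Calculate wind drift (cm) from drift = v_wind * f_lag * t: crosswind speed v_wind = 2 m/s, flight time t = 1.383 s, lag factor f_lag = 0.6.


drift = v_wind * lag * t = 2 * 0.6 * 1.383 = 1.6596 m ≈ 166 cm

166 cm


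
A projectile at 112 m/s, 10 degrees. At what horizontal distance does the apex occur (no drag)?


R = v0^2*sin(2*theta)/g = 112^2*sin(2*10°)/9.81 = 437.34 m
apex_dist = R/2 = 437.34/2 = 218.7 m

218.7 m


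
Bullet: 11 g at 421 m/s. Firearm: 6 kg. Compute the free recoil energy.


v_r = m_p*v_p/m_gun = 0.011*421/6 = 0.771833 m/s, E_r = 0.5*m_gun*v_r^2 = 0.5*6*0.771833^2 = 1.787 J

1.787 J


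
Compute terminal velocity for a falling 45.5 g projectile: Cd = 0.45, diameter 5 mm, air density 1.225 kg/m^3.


A = pi*(d/2)^2 = pi*(5/2000)^2 = 1.96350e-05 m^2
vt = sqrt(2mg/(Cd*rho*A)) = sqrt(2*0.0455*9.81/(0.45 * 1.225 * 1.96350e-05)) = 287.2 m/s

287.2 m/s


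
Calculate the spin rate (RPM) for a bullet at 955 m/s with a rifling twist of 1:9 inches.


twist_m = 9*0.0254 = 0.2286 m
spin = v/twist = 955/0.2286 = 4177.603 rev/s
RPM = spin*60 = 4177.603*60 ≈ 250656 RPM

250656 RPM


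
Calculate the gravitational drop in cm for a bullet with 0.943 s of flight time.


drop = 0.5*g*t^2 = 0.5*9.81*0.943^2 = 4.36177 m ≈ 436.2 cm

436.2 cm


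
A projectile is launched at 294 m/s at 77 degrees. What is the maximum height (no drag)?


H = (v0*sin(theta))^2 / (2g) = (294*sin(77°))^2 / (2*9.81) = 4183 m

4183 m


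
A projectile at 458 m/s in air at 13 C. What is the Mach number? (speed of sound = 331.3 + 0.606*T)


a = 331.3 + 0.606*(13) = 339.178 m/s
M = v/a = 458/339.178 = 1.35

1.35


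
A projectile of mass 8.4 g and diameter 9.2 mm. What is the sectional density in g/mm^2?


SD = m/d^2 = 8.4/9.2^2 = 0.09924 g/mm^2

0.09924 g/mm^2


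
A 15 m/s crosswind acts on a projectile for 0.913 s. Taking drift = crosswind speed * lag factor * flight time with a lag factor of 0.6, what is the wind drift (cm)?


drift = v_wind * lag * t = 15 * 0.6 * 0.913 = 8.217 m ≈ 821.7 cm

821.7 cm


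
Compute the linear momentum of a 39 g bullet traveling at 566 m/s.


p = m*v = 0.039*566 = 22.07 kg·m/s

22.07 kg·m/s


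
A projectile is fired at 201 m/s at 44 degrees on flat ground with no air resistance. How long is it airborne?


T = 2*v0*sin(theta)/g = 2*201*sin(44°)/9.81 = 28.47 s

28.47 s


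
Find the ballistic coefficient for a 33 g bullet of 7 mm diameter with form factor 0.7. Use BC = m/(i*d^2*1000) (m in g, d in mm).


BC = m/(i*d^2*1000) = 33/(0.7 * 7^2 * 1000) = 0.0009621

0.0009621


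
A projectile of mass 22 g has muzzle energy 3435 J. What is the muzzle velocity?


v = sqrt(2*E/m) = sqrt(2*3435/0.022) = 558.8 m/s

558.8 m/s


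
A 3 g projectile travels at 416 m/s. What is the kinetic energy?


E = 0.5*m*v^2 = 0.5*0.003*416^2 = 259.6 J

259.6 J


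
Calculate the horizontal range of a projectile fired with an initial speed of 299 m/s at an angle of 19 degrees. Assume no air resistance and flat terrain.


R = v0^2 * sin(2*theta) / g = 299^2 * sin(2*19°) / 9.81 = 5611 m

5611 m


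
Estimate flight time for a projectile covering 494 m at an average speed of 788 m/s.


t = d/v = 494/788 = 0.6269 s

0.6269 s


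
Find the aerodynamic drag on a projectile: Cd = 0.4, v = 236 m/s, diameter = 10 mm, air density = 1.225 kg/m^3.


A = pi*(d/2)^2 = pi*(10/2000)^2 = 7.85398e-05 m^2
Fd = 0.5*Cd*rho*A*v^2 = 0.5*0.4*1.225*7.85398e-05*236^2 = 1.072 N

1.072 N


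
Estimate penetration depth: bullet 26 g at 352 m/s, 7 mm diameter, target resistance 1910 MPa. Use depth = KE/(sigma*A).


A = pi*(d/2)^2 = pi*(7/2)^2 = 38.4845 mm^2
E = 0.5*m*v^2 = 0.5*0.026*352^2 = 1610.75 J
depth = E/(sigma*A) = 1610.75 J / (1910 MPa * 38.4845 mm^2) = 1610.75/(1910 * 38.4845) m = 0.0219134 m ≈ 21.91 mm

21.91 mm


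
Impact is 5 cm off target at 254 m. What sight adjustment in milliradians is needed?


1 mrad subtends 1 cm per 10 m of range, so adj = error_cm / (dist_m / 10) = 5 / (254/10) = 0.1969 mrad

0.1969 mrad


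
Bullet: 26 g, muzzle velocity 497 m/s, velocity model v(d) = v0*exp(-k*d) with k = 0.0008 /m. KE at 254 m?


v = v0*exp(-k*d) = 497*exp(-0.0008*254) = 405.609 m/s
E = 0.5*m*v^2 = 0.5*0.026*405.609^2 = 2139 J

2139 J


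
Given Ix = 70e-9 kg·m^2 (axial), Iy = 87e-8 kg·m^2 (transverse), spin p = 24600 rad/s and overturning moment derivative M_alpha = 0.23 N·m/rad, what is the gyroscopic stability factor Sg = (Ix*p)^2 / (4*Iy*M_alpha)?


Sg = Ix^2 * p^2 / (4 * Iy * M_alpha) = (70e-9)^2 * 24600^2 / (4 * 87e-8 * 0.23) = 3.705

3.705


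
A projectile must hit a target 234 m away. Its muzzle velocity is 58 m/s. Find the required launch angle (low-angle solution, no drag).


sin(2*theta) = R*g/v0^2 = 234*9.81/58^2 = 0.682384, theta = arcsin(0.682384)/2 = 21.52°

21.52 degrees


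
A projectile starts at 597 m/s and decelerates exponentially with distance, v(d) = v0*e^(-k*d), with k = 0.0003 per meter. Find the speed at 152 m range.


v = v0*exp(-k*d) = 597*exp(-0.0003*152) = 570.4 m/s

570.4 m/s


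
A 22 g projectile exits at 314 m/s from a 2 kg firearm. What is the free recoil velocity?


v_recoil = m_p * v_p / m_gun = 0.022 * 314 / 2 = 3.454 m/s

3.454 m/s


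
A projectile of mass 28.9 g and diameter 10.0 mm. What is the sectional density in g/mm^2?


SD = m/d^2 = 28.9/10.0^2 = 0.289 g/mm^2

0.289 g/mm^2


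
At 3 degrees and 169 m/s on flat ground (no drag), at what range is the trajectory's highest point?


R = v0^2*sin(2*theta)/g = 169^2*sin(2*3°)/9.81 = 304.326 m
apex_dist = R/2 = 304.326/2 = 152.2 m

152.2 m


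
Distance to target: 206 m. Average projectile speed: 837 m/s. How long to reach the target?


t = d/v = 206/837 = 0.2461 s

0.2461 s


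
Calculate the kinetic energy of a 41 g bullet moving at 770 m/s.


E = 0.5*m*v^2 = 0.5*0.041*770^2 = 12154 J

12154 J


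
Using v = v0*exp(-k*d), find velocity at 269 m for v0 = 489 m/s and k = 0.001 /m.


v = v0*exp(-k*d) = 489*exp(-0.001*269) = 373.7 m/s

373.7 m/s


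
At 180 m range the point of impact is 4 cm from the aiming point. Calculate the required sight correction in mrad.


1 mrad subtends 1 cm per 10 m of range, so adj = error_cm / (dist_m / 10) = 4 / (180/10) = 0.2222 mrad

0.2222 mrad


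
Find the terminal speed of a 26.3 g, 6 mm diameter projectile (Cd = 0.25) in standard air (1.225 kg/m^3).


A = pi*(d/2)^2 = pi*(6/2000)^2 = 2.82743e-05 m^2
vt = sqrt(2mg/(Cd*rho*A)) = sqrt(2*0.0263*9.81/(0.25 * 1.225 * 2.82743e-05)) = 244.1 m/s

244.1 m/s


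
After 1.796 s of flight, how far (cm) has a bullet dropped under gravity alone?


drop = 0.5*g*t^2 = 0.5*9.81*1.796^2 = 15.8216 m ≈ 1582 cm

1582 cm


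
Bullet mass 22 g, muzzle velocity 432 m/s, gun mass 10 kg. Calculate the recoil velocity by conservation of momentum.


v_recoil = m_p * v_p / m_gun = 0.022 * 432 / 10 = 0.9504 m/s

0.9504 m/s


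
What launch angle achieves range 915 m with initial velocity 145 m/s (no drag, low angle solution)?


sin(2*theta) = R*g/v0^2 = 915*9.81/145^2 = 0.426927, theta = arcsin(0.426927)/2 = 12.64°

12.64 degrees


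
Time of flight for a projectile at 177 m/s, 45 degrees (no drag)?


T = 2*v0*sin(theta)/g = 2*177*sin(45°)/9.81 = 25.52 s

25.52 s


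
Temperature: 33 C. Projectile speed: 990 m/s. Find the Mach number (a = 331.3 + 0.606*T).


a = 331.3 + 0.606*(33) = 351.298 m/s
M = v/a = 990/351.298 = 2.818

2.818


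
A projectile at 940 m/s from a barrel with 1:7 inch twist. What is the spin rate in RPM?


twist_m = 7*0.0254 = 0.1778 m
spin = v/twist = 940/0.1778 = 5286.839 rev/s
RPM = spin*60 = 5286.839*60 ≈ 317210 RPM

317210 RPM


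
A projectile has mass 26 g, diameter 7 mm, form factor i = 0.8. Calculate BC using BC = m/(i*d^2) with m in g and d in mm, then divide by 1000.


BC = m/(i*d^2*1000) = 26/(0.8 * 7^2 * 1000) = 0.0006633

0.0006633


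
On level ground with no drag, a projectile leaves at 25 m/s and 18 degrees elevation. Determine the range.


R = v0^2 * sin(2*theta) / g = 25^2 * sin(2*18°) / 9.81 = 37.45 m

37.45 m


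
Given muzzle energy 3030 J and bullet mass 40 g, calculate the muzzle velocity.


v = sqrt(2*E/m) = sqrt(2*3030/0.04) = 389.2 m/s

389.2 m/s


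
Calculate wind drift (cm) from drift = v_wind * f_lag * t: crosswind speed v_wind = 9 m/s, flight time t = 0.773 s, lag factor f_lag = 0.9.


drift = v_wind * lag * t = 9 * 0.9 * 0.773 = 6.2613 m ≈ 626.1 cm

626.1 cm


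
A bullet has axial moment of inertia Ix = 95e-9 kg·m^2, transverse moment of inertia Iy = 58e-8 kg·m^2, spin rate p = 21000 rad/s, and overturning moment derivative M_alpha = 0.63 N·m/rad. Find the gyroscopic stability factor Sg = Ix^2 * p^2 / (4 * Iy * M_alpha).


Sg = Ix^2 * p^2 / (4 * Iy * M_alpha) = (95e-9)^2 * 21000^2 / (4 * 58e-8 * 0.63) = 2.723

2.723


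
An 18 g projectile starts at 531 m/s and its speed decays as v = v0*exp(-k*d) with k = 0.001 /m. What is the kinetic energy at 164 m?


v = v0*exp(-k*d) = 531*exp(-0.001*164) = 450.682 m/s
E = 0.5*m*v^2 = 0.5*0.018*450.682^2 = 1828 J

1828 J


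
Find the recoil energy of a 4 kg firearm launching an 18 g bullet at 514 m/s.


v_r = m_p*v_p/m_gun = 0.018*514/4 = 2.313 m/s, E_r = 0.5*m_gun*v_r^2 = 0.5*4*2.313^2 = 10.7 J

10.7 J


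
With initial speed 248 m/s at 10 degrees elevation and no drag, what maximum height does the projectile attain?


H = (v0*sin(theta))^2 / (2g) = (248*sin(10°))^2 / (2*9.81) = 94.52 m

94.52 m


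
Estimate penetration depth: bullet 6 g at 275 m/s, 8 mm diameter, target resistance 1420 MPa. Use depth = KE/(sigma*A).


A = pi*(d/2)^2 = pi*(8/2)^2 = 50.2655 mm^2
E = 0.5*m*v^2 = 0.5*0.006*275^2 = 226.875 J
depth = E/(sigma*A) = 226.875 J / (1420 MPa * 50.2655 mm^2) = 226.875/(1420 * 50.2655) m = 0.00317855 m ≈ 3.179 mm

3.179 mm


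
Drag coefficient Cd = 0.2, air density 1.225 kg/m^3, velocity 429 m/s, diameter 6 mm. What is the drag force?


A = pi*(d/2)^2 = pi*(6/2000)^2 = 2.82743e-05 m^2
Fd = 0.5*Cd*rho*A*v^2 = 0.5*0.2*1.225*2.82743e-05*429^2 = 0.6374 N

0.6374 N


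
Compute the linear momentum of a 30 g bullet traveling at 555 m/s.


p = m*v = 0.03*555 = 16.65 kg·m/s

16.65 kg·m/s


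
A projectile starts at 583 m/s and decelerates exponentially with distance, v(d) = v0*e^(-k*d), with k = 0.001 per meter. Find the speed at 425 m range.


v = v0*exp(-k*d) = 583*exp(-0.001*425) = 381.1 m/s

381.1 m/s


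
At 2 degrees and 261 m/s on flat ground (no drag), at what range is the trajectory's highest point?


R = v0^2*sin(2*theta)/g = 261^2*sin(2*2°)/9.81 = 484.392 m
apex_dist = R/2 = 484.392/2 = 242.2 m

242.2 m


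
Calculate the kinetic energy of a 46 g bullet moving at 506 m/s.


E = 0.5*m*v^2 = 0.5*0.046*506^2 = 5889 J

5889 J


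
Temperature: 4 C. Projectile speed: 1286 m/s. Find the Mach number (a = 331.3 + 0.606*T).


a = 331.3 + 0.606*(4) = 333.724 m/s
M = v/a = 1286/333.724 = 3.853

3.853


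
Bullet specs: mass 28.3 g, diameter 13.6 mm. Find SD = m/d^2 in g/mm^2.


SD = m/d^2 = 28.3/13.6^2 = 0.153 g/mm^2

0.153 g/mm^2


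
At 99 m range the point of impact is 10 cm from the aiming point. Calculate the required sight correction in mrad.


1 mrad subtends 1 cm per 10 m of range, so adj = error_cm / (dist_m / 10) = 10 / (99/10) = 1.01 mrad

1.01 mrad


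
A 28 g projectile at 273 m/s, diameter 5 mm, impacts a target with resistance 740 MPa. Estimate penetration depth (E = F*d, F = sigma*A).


A = pi*(d/2)^2 = pi*(5/2)^2 = 19.635 mm^2
E = 0.5*m*v^2 = 0.5*0.028*273^2 = 1043.41 J
depth = E/(sigma*A) = 1043.41 J / (740 MPa * 19.635 mm^2) = 1043.41/(740 * 19.635) m = 0.0718111 m ≈ 71.81 mm

71.81 mm


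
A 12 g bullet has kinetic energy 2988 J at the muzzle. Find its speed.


v = sqrt(2*E/m) = sqrt(2*2988/0.012) = 705.7 m/s

705.7 m/s


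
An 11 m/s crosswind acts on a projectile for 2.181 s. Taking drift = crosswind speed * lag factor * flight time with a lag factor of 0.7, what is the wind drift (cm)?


drift = v_wind * lag * t = 11 * 0.7 * 2.181 = 16.7937 m ≈ 1679 cm

1679 cm


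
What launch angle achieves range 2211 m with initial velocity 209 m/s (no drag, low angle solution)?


sin(2*theta) = R*g/v0^2 = 2211*9.81/209^2 = 0.496553, theta = arcsin(0.496553)/2 = 14.89°

14.89 degrees


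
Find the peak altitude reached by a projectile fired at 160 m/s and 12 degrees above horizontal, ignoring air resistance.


H = (v0*sin(theta))^2 / (2g) = (160*sin(12°))^2 / (2*9.81) = 56.4 m

56.4 m


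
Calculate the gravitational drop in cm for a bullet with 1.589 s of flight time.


drop = 0.5*g*t^2 = 0.5*9.81*1.589^2 = 12.3847 m ≈ 1238 cm

1238 cm


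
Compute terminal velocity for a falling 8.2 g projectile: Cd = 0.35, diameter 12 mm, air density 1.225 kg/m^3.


A = pi*(d/2)^2 = pi*(12/2000)^2 = 1.13097e-04 m^2
vt = sqrt(2mg/(Cd*rho*A)) = sqrt(2*0.0082*9.81/(0.35 * 1.225 * 1.13097e-04)) = 57.6 m/s

57.6 m/s


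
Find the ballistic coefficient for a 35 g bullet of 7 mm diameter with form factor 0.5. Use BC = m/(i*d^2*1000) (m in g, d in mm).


BC = m/(i*d^2*1000) = 35/(0.5 * 7^2 * 1000) = 0.001429

0.001429


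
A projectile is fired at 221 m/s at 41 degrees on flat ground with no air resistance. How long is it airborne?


T = 2*v0*sin(theta)/g = 2*221*sin(41°)/9.81 = 29.56 s

29.56 s


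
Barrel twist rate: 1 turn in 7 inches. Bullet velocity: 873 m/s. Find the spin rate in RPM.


twist_m = 7*0.0254 = 0.1778 m
spin = v/twist = 873/0.1778 = 4910.011 rev/s
RPM = spin*60 = 4910.011*60 ≈ 294601 RPM

294601 RPM


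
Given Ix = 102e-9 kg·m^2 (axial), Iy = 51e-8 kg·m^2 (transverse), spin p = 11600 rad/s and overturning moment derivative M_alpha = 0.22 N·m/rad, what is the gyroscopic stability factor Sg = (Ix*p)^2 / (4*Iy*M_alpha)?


Sg = Ix^2 * p^2 / (4 * Iy * M_alpha) = (102e-9)^2 * 11600^2 / (4 * 51e-8 * 0.22) = 3.119

3.119


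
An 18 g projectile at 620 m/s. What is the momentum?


p = m*v = 0.018*620 = 11.16 kg·m/s

11.16 kg·m/s


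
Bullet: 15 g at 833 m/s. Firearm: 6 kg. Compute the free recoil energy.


v_r = m_p*v_p/m_gun = 0.015*833/6 = 2.0825 m/s, E_r = 0.5*m_gun*v_r^2 = 0.5*6*2.0825^2 = 13.01 J

13.01 J


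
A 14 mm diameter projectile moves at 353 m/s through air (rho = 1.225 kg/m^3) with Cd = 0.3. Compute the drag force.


A = pi*(d/2)^2 = pi*(14/2000)^2 = 1.53938e-04 m^2
Fd = 0.5*Cd*rho*A*v^2 = 0.5*0.3*1.225*1.53938e-04*353^2 = 3.525 N

3.525 N


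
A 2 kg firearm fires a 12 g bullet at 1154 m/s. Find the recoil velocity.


v_recoil = m_p * v_p / m_gun = 0.012 * 1154 / 2 = 6.924 m/s

6.924 m/s


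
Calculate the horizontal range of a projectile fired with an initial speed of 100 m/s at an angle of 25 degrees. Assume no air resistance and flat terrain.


R = v0^2 * sin(2*theta) / g = 100^2 * sin(2*25°) / 9.81 = 780.9 m

780.9 m


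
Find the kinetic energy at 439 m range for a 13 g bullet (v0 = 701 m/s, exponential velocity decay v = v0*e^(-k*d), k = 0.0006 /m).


v = v0*exp(-k*d) = 701*exp(-0.0006*439) = 538.673 m/s
E = 0.5*m*v^2 = 0.5*0.013*538.673^2 = 1886 J

1886 J


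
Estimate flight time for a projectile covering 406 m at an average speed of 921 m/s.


t = d/v = 406/921 = 0.4408 s

0.4408 s


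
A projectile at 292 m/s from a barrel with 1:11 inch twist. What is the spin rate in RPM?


twist_m = 11*0.0254 = 0.2794 m
spin = v/twist = 292/0.2794 = 1045.097 rev/s
RPM = spin*60 = 1045.097*60 ≈ 62706 RPM

62706 RPM


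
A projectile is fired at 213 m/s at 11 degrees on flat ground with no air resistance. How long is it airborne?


T = 2*v0*sin(theta)/g = 2*213*sin(11°)/9.81 = 8.286 s

8.286 s


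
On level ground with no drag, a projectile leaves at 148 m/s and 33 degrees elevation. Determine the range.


R = v0^2 * sin(2*theta) / g = 148^2 * sin(2*33°) / 9.81 = 2040 m

2040 m


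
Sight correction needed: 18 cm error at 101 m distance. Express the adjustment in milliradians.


1 mrad subtends 1 cm per 10 m of range, so adj = error_cm / (dist_m / 10) = 18 / (101/10) = 1.782 mrad

1.782 mrad


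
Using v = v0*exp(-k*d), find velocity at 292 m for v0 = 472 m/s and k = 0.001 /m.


v = v0*exp(-k*d) = 472*exp(-0.001*292) = 352.5 m/s

352.5 m/s


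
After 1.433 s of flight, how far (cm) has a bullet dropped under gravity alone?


drop = 0.5*g*t^2 = 0.5*9.81*1.433^2 = 10.0724 m ≈ 1007 cm

1007 cm


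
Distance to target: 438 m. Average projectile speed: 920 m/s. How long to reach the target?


t = d/v = 438/920 = 0.4761 s

0.4761 s


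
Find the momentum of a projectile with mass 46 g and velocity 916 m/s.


p = m*v = 0.046*916 = 42.14 kg·m/s

42.14 kg·m/s


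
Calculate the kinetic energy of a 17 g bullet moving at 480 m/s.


E = 0.5*m*v^2 = 0.5*0.017*480^2 = 1958 J

1958 J


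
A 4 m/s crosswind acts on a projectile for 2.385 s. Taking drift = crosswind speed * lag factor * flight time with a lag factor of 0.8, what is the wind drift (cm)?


drift = v_wind * lag * t = 4 * 0.8 * 2.385 = 7.632 m ≈ 763.2 cm

763.2 cm


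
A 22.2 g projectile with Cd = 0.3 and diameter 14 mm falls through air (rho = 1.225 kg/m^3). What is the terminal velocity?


A = pi*(d/2)^2 = pi*(14/2000)^2 = 1.53938e-04 m^2
vt = sqrt(2mg/(Cd*rho*A)) = sqrt(2*0.0222*9.81/(0.3 * 1.225 * 1.53938e-04)) = 87.75 m/s

87.75 m/s


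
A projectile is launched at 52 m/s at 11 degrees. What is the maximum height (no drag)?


H = (v0*sin(theta))^2 / (2g) = (52*sin(11°))^2 / (2*9.81) = 5.018 m

5.018 m


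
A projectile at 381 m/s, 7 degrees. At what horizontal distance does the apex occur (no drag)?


R = v0^2*sin(2*theta)/g = 381^2*sin(2*7°)/9.81 = 3579.78 m
apex_dist = R/2 = 3579.78/2 = 1790 m

1790 m


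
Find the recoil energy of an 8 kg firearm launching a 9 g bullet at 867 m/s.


v_r = m_p*v_p/m_gun = 0.009*867/8 = 0.975375 m/s, E_r = 0.5*m_gun*v_r^2 = 0.5*8*0.975375^2 = 3.805 J

3.805 J


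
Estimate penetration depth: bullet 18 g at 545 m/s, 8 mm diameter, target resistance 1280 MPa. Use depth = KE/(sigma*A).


A = pi*(d/2)^2 = pi*(8/2)^2 = 50.2655 mm^2
E = 0.5*m*v^2 = 0.5*0.018*545^2 = 2673.22 J
depth = E/(sigma*A) = 2673.22 J / (1280 MPa * 50.2655 mm^2) = 2673.22/(1280 * 50.2655) m = 0.0415485 m ≈ 41.55 mm

41.55 mm


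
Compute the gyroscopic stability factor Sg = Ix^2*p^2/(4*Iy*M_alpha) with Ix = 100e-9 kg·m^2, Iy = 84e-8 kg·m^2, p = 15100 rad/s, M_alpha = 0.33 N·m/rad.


Sg = Ix^2 * p^2 / (4 * Iy * M_alpha) = (100e-9)^2 * 15100^2 / (4 * 84e-8 * 0.33) = 2.056

2.056


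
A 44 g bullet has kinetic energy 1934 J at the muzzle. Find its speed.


v = sqrt(2*E/m) = sqrt(2*1934/0.044) = 296.5 m/s

296.5 m/s


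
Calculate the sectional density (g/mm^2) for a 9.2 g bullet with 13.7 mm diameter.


SD = m/d^2 = 9.2/13.7^2 = 0.04902 g/mm^2

0.04902 g/mm^2


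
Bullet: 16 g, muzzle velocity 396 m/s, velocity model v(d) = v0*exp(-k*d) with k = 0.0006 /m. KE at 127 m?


v = v0*exp(-k*d) = 396*exp(-0.0006*127) = 366.946 m/s
E = 0.5*m*v^2 = 0.5*0.016*366.946^2 = 1077 J

1077 J


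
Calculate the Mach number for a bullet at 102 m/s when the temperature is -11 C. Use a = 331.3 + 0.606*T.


a = 331.3 + 0.606*(-11) = 324.634 m/s
M = v/a = 102/324.634 = 0.3142

0.3142


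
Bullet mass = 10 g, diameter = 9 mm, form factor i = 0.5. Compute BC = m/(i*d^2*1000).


BC = m/(i*d^2*1000) = 10/(0.5 * 9^2 * 1000) = 0.0002469

0.0002469


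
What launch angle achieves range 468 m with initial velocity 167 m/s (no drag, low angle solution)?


sin(2*theta) = R*g/v0^2 = 468*9.81/167^2 = 0.16462, theta = arcsin(0.16462)/2 = 4.738°

4.738 degrees


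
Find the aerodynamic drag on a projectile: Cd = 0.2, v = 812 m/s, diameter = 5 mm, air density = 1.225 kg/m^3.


A = pi*(d/2)^2 = pi*(5/2000)^2 = 1.96350e-05 m^2
Fd = 0.5*Cd*rho*A*v^2 = 0.5*0.2*1.225*1.96350e-05*812^2 = 1.586 N

1.586 N


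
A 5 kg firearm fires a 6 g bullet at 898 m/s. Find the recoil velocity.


v_recoil = m_p * v_p / m_gun = 0.006 * 898 / 5 = 1.078 m/s

1.078 m/s


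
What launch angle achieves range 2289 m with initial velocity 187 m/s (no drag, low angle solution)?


sin(2*theta) = R*g/v0^2 = 2289*9.81/187^2 = 0.642143, theta = arcsin(0.642143)/2 = 19.98°

19.98 degrees


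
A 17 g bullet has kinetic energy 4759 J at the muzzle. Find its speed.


v = sqrt(2*E/m) = sqrt(2*4759/0.017) = 748.3 m/s

748.3 m/s


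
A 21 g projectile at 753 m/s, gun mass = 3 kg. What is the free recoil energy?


v_r = m_p*v_p/m_gun = 0.021*753/3 = 5.271 m/s, E_r = 0.5*m_gun*v_r^2 = 0.5*3*5.271^2 = 41.68 J

41.68 J


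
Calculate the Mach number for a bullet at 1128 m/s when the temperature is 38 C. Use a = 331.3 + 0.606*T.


a = 331.3 + 0.606*(38) = 354.328 m/s
M = v/a = 1128/354.328 = 3.183

3.183


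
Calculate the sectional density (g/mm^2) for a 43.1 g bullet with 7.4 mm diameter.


SD = m/d^2 = 43.1/7.4^2 = 0.7871 g/mm^2

0.7871 g/mm^2


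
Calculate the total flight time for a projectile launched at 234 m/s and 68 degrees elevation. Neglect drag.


T = 2*v0*sin(theta)/g = 2*234*sin(68°)/9.81 = 44.23 s

44.23 s


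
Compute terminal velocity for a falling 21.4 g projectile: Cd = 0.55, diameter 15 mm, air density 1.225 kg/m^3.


A = pi*(d/2)^2 = pi*(15/2000)^2 = 1.76715e-04 m^2
vt = sqrt(2mg/(Cd*rho*A)) = sqrt(2*0.0214*9.81/(0.55 * 1.225 * 1.76715e-04)) = 59.38 m/s

59.38 m/s


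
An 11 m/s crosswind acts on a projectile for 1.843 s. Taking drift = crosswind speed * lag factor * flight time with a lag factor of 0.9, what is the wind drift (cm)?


drift = v_wind * lag * t = 11 * 0.9 * 1.843 = 18.2457 m ≈ 1825 cm

1825 cm


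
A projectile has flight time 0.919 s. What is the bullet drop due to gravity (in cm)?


drop = 0.5*g*t^2 = 0.5*9.81*0.919^2 = 4.14257 m ≈ 414.3 cm

414.3 cm


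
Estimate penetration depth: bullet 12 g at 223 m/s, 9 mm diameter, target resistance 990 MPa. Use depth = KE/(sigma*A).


A = pi*(d/2)^2 = pi*(9/2)^2 = 63.6173 mm^2
E = 0.5*m*v^2 = 0.5*0.012*223^2 = 298.374 J
depth = E/(sigma*A) = 298.374 J / (990 MPa * 63.6173 mm^2) = 298.374/(990 * 63.6173) m = 0.00473752 m ≈ 4.738 mm

4.738 mm


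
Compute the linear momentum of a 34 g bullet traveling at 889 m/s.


p = m*v = 0.034*889 = 30.23 kg·m/s

30.23 kg·m/s


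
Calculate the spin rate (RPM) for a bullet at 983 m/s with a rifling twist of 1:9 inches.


twist_m = 9*0.0254 = 0.2286 m
spin = v/twist = 983/0.2286 = 4300.087 rev/s
RPM = spin*60 = 4300.087*60 ≈ 258005 RPM

258005 RPM


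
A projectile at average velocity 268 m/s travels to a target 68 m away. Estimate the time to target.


t = d/v = 68/268 = 0.2537 s

0.2537 s


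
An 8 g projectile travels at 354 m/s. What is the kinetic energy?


E = 0.5*m*v^2 = 0.5*0.008*354^2 = 501.3 J

501.3 J


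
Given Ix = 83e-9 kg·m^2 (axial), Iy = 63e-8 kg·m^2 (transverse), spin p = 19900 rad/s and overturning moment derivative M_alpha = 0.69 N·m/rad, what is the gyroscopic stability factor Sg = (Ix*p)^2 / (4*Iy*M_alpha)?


Sg = Ix^2 * p^2 / (4 * Iy * M_alpha) = (83e-9)^2 * 19900^2 / (4 * 63e-8 * 0.69) = 1.569

1.569


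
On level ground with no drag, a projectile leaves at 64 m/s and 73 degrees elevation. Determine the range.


R = v0^2 * sin(2*theta) / g = 64^2 * sin(2*73°) / 9.81 = 233.5 m

233.5 m


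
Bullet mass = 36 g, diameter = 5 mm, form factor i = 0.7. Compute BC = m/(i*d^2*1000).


BC = m/(i*d^2*1000) = 36/(0.7 * 5^2 * 1000) = 0.002057

0.002057


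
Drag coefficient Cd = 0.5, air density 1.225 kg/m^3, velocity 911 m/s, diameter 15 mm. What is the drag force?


A = pi*(d/2)^2 = pi*(15/2000)^2 = 1.76715e-04 m^2
Fd = 0.5*Cd*rho*A*v^2 = 0.5*0.5*1.225*1.76715e-04*911^2 = 44.91 N

44.91 N


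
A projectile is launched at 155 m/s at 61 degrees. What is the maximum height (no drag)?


H = (v0*sin(theta))^2 / (2g) = (155*sin(61°))^2 / (2*9.81) = 936.7 m

936.7 m


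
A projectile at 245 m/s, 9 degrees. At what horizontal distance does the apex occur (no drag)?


R = v0^2*sin(2*theta)/g = 245^2*sin(2*9°)/9.81 = 1890.8 m
apex_dist = R/2 = 1890.8/2 = 945.4 m

945.4 m


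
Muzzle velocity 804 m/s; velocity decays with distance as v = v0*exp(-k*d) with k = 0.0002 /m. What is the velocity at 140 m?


v = v0*exp(-k*d) = 804*exp(-0.0002*140) = 781.8 m/s

781.8 m/s
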